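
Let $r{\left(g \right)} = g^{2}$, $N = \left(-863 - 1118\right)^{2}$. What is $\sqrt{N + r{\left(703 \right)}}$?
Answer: $\sqrt{4418570} \approx 2102.0$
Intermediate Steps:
$N = 3924361$ ($N = \left(-1981\right)^{2} = 3924361$)
$\sqrt{N + r{\left(703 \right)}} = \sqrt{3924361 + 703^{2}} = \sqrt{3924361 + 494209} = \sqrt{4418570}$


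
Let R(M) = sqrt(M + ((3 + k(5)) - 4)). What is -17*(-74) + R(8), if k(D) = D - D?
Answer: 1258 + sqrt(7) ≈ 1260.6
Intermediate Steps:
k(D) = 0
R(M) = sqrt(-1 + M) (R(M) = sqrt(M + ((3 + 0) - 4)) = sqrt(M + (3 - 4)) = sqrt(M - 1) = sqrt(-1 + M))
-17*(-74) + R(8) = -17*(-74) + sqrt(-1 + 8) = 1258 + sqrt(7)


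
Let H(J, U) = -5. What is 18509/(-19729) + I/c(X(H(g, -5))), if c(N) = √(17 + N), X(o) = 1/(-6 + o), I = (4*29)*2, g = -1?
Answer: -18509/19729 + 116*√2046/93 ≈ 55.481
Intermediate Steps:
I = 232 (I = 116*2 = 232)
18509/(-19729) + I/c(X(H(g, -5))) = 18509/(-19729) + 232/(√(17 + 1/(-6 - 5))) = 18509*(-1/19729) + 232/(√(17 + 1/(-11))) = -18509/19729 + 232/(√(17 - 1/11)) = -18509/19729 + 232/(√(186/11)) = -18509/19729 + 232/((√2046/11)) = -18509/19729 + 232*(√2046/186) = -18509/19729 + 116*√2046/93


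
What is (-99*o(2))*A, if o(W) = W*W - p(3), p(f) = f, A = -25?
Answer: 2475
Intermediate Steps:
o(W) = -3 + W² (o(W) = W*W - 1*3 = W² - 3 = -3 + W²)
(-99*o(2))*A = -99*(-3 + 2²)*(-25) = -99*(-3 + 4)*(-25) = -99*1*(-25) = -99*(-25) = 2475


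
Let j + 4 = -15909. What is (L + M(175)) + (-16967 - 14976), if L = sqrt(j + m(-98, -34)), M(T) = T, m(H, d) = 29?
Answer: -31768 + 38*I*sqrt(11) ≈ -31768.0 + 126.03*I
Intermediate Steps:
j = -15913 (j = -4 - 15909 = -15913)
L = 38*I*sqrt(11) (L = sqrt(-15913 + 29) = sqrt(-15884) = 38*I*sqrt(11) ≈ 126.03*I)
(L + M(175)) + (-16967 - 14976) = (38*I*sqrt(11) + 175) + (-16967 - 14976) = (175 + 38*I*sqrt(11)) - 31943 = -31768 + 38*I*sqrt(11)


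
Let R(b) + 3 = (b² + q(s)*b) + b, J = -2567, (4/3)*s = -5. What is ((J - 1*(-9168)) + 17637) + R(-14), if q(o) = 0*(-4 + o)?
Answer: 24417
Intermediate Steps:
s = -15/4 (s = (¾)*(-5) = -15/4 ≈ -3.7500)
q(o) = 0
R(b) = -3 + b + b² (R(b) = -3 + ((b² + 0*b) + b) = -3 + ((b² + 0) + b) = -3 + (b² + b) = -3 + (b + b²) = -3 + b + b²)
((J - 1*(-9168)) + 17637) + R(-14) = ((-2567 - 1*(-9168)) + 17637) + (-3 - 14 + (-14)²) = ((-2567 + 9168) + 17637) + (-3 - 14 + 196) = (6601 + 17637) + 179 = 24238 + 179 = 24417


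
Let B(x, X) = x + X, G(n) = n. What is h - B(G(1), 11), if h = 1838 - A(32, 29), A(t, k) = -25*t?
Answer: 2626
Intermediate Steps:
B(x, X) = X + x
h = 2638 (h = 1838 - (-25)*32 = 1838 - 1*(-800) = 1838 + 800 = 2638)
h - B(G(1), 11) = 2638 - (11 + 1) = 2638 - 1*12 = 2638 - 12 = 2626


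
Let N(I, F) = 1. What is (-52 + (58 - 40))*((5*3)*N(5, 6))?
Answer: -510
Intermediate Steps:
(-52 + (58 - 40))*((5*3)*N(5, 6)) = (-52 + (58 - 40))*((5*3)*1) = (-52 + 18)*(15*1) = -34*15 = -510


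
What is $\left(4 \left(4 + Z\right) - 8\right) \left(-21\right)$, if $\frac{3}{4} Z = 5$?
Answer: $-728$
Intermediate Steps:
$Z = \frac{20}{3}$ ($Z = \frac{4}{3} \cdot 5 = \frac{20}{3} \approx 6.6667$)
$\left(4 \left(4 + Z\right) - 8\right) \left(-21\right) = \left(4 \left(4 + \frac{20}{3}\right) - 8\right) \left(-21\right) = \left(4 \cdot \frac{32}{3} - 8\right) \left(-21\right) = \left(\frac{128}{3} - 8\right) \left(-21\right) = \frac{104}{3} \left(-21\right) = -728$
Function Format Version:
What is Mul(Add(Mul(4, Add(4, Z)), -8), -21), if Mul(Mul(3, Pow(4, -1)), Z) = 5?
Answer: -728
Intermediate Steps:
Z = Rational(20, 3) (Z = Mul(Rational(4, 3), 5) = Rational(20, 3) ≈ 6.6667)
Mul(Add(Mul(4, Add(4, Z)), -8), -21) = Mul(Add(Mul(4, Add(4, Rational(20, 3))), -8), -21) = Mul(Add(Mul(4, Rational(32, 3)), -8), -21) = Mul(Add(Rational(128, 3), -8), -21) = Mul(Rational(104, 3), -21) = -728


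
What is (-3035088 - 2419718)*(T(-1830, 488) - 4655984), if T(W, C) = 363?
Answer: 25395509364526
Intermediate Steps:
(-3035088 - 2419718)*(T(-1830, 488) - 4655984) = (-3035088 - 2419718)*(363 - 4655984) = -5454806*(-4655621) = 25395509364526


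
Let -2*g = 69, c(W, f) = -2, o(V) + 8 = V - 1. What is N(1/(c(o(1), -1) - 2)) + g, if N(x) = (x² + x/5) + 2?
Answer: -2599/80 ≈ -32.487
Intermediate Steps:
o(V) = -9 + V (o(V) = -8 + (V - 1) = -8 + (-1 + V) = -9 + V)
g = -69/2 (g = -½*69 = -69/2 ≈ -34.500)
N(x) = 2 + x² + x/5 (N(x) = (x² + x/5) + 2 = 2 + x² + x/5)
N(1/(c(o(1), -1) - 2)) + g = (2 + (1/(-2 - 2))² + 1/(5*(-2 - 2))) - 69/2 = (2 + (1/(-4))² + (⅕)/(-4)) - 69/2 = (2 + (-¼)² + (⅕)*(-¼)) - 69/2 = (2 + 1/16 - 1/20) - 69/2 = 161/80 - 69/2 = -2599/80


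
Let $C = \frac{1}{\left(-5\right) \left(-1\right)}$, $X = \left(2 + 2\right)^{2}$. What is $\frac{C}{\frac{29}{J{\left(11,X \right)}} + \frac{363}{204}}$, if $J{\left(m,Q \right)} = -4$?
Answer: $- \frac{17}{465} \approx -0.036559$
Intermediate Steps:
$X = 16$ ($X = 4^{2} = 16$)
$C = \frac{1}{5} \approx 0.2$
$\frac{C}{\frac{29}{J{\left(11,X \right)}} + \frac{363}{204}} = \frac{1}{5 \left(\frac{29}{-4} + \frac{363}{204}\right)} = \frac{1}{5 \left(29 \left(- \frac{1}{4}\right) + 363 \cdot \frac{1}{204}\right)} = \frac{1}{5 \left(- \frac{29}{4} + \frac{121}{68}\right)} = \frac{1}{5 \left(- \frac{93}{17}\right)} = \frac{1}{5} \left(- \frac{17}{93}\right) = - \frac{17}{465}$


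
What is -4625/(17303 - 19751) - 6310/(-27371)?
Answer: 142037755/67004208 ≈ 2.1198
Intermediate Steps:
-4625/(17303 - 19751) - 6310/(-27371) = -4625/(-2448) - 6310*(-1/27371) = -4625*(-1/2448) + 6310/27371 = 4625/2448 + 6310/27371 = 142037755/67004208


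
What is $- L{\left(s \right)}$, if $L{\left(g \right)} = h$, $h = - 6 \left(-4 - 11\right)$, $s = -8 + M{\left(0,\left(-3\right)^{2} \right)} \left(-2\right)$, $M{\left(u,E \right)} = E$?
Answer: $-90$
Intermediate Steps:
$s = -26$ ($s = -8 + \left(-3\right)^{2} \left(-2\right) = -8 + 9 \left(-2\right) = -8 - 18 = -26$)
$h = 90$ ($h = \left(-6\right) \left(-15\right) = 90$)
$L{\left(g \right)} = 90$
$- L{\left(s \right)} = \left(-1\right) 90 = -90$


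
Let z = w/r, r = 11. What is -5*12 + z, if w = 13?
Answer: -647/11 ≈ -58.818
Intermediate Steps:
z = 13/11 ≈ 1.1818
-5*12 + z = -5*12 + 13/11 = -60 + 13/11 = -647/11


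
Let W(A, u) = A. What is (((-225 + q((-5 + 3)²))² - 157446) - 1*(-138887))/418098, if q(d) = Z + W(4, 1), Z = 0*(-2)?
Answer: 5047/69683 ≈ 0.072428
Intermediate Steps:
Z = 0
q(d) = 4 (q(d) = 0 + 4 = 4)
(((-225 + q((-5 + 3)²))² - 157446) - 1*(-138887))/418098 = (((-225 + 4)² - 157446) - 1*(-138887))/418098 = (((-221)² - 157446) + 138887)*(1/418098) = ((48841 - 157446) + 138887)*(1/418098) = (-108605 + 138887)*(1/418098) = 30282*(1/418098) = 5047/69683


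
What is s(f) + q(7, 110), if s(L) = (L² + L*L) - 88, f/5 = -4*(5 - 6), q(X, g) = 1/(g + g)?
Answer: 156641/220 ≈ 712.00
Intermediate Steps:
q(X, g) = 1/(2*g)
f = 20 (f = 5*(-4*(5 - 6)) = 5*(-4*(-1)) = 5*4 = 20)
s(L) = -88 + 2*L² (s(L) = (L² + L²) - 88 = 2*L² - 88 = -88 + 2*L²)
s(f) + q(7, 110) = (-88 + 2*20²) + (½)/110 = (-88 + 2*400) + (½)*(1/110) = (-88 + 800) + 1/220 = 712 + 1/220 = 156641/220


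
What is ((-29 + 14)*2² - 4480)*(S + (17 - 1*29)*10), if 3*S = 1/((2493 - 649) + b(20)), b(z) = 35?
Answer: 3071033060/5637 ≈ 5.4480e+5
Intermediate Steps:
S = 1/5637 (S = 1/(3*((2493 - 649) + 35)) = 1/(3*(1844 + 35)) = (⅓)/1879 = (⅓)*(1/1879) = 1/5637 ≈ 0.00017740)
((-29 + 14)*2² - 4480)*(S + (17 - 1*29)*10) = ((-29 + 14)*2² - 4480)*(1/5637 + (17 - 1*29)*10) = (-15*4 - 4480)*(1/5637 + (17 - 29)*10) = (-60 - 4480)*(1/5637 - 12*10) = -4540*(1/5637 - 120) = -4540*(-676439/5637) = 3071033060/5637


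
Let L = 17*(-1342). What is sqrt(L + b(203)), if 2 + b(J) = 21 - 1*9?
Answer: 2*I*sqrt(5701) ≈ 151.01*I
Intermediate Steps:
L = -22814
b(J) = 10 (b(J) = -2 + (21 - 1*9) = -2 + (21 - 9) = -2 + 12 = 10)
sqrt(L + b(203)) = sqrt(-22814 + 10) = sqrt(-22804) = 2*I*sqrt(5701)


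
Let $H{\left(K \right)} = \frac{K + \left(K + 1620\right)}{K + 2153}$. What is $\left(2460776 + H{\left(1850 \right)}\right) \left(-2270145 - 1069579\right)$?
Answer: $- \frac{32897923368625152}{4003} \approx -8.2183 \cdot 10^{12}$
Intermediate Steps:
$H{\left(K \right)} = \frac{1620 + 2 K}{2153 + K}$ ($H{\left(K \right)} = \frac{K + \left(1620 + K\right)}{2153 + K} = \frac{1620 + 2 K}{2153 + K}$)
$\left(2460776 + H{\left(1850 \right)}\right) \left(-2270145 - 1069579\right) = \left(2460776 + \frac{2 \left(810 + 1850\right)}{2153 + 1850}\right) \left(-2270145 - 1069579\right) = \left(2460776 + 2 \cdot \frac{1}{4003} \cdot 2660\right) \left(-2270145 - 1069579\right) = \left(2460776 + 2 \cdot \frac{1}{4003} \cdot 2660\right) \left(-3339724\right) = \left(2460776 + \frac{5320}{4003}\right) \left(-3339724\right) = \frac{9850491648}{4003} \left(-3339724\right) = - \frac{32897923368625152}{4003}$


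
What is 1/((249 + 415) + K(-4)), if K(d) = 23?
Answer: 1/687 ≈ 0.0014556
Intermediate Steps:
1/((249 + 415) + K(-4)) = 1/((249 + 415) + 23) = 1/(664 + 23) = 1/687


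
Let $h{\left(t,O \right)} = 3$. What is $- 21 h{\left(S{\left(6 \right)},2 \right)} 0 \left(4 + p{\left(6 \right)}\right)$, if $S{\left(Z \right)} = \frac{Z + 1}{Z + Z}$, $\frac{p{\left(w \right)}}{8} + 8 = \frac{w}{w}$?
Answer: $0$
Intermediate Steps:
$p{\left(w \right)} = -56$ ($p{\left(w \right)} = -64 + 8 \frac{w}{w} = -64 + 8 \cdot 1 = -64 + 8 = -56$)
$S{\left(Z \right)} = \frac{1 + Z}{2 Z}$
$- 21 h{\left(S{\left(6 \right)},2 \right)} 0 \left(4 + p{\left(6 \right)}\right) = \left(-21\right) 3 \cdot 0 \left(4 - 56\right) = - 63 \cdot 0 \left(-52\right) = \left(-63\right) 0 = 0$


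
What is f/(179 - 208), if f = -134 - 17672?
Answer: 614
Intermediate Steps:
f = -17806
f/(179 - 208) = -17806/(179 - 208) = -17806/(-29) = -1/29*(-17806) = 614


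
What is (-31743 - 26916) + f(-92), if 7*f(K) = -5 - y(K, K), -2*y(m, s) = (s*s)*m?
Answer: -799962/7 ≈ -1.1428e+5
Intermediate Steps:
y(m, s) = -m*s²/2 (y(m, s) = -s*s*m/2 = -s²*m/2 = -m*s²/2)
f(K) = -5/7 + K³/14 (f(K) = (-5 - (-1)*K*K²/2)/7 = (-5 - (-1)*K³/2)/7 = (-5 + K³/2)/7 = -5/7 + K³/14)
(-31743 - 26916) + f(-92) = (-31743 - 26916) + (-5/7 + (1/14)*(-92)³) = -58659 + (-5/7 + (1/14)*(-778688)) = -58659 + (-5/7 - 389344/7) = -58659 - 389349/7 = -799962/7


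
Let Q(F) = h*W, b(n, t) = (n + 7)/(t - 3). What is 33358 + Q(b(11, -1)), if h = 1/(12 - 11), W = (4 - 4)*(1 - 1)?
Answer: 33358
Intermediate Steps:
b(n, t) = (7 + n)/(-3 + t)
W = 0 (W = 0*0 = 0)
h = 1 (h = 1/1 = 1)
Q(F) = 0 (Q(F) = 1*0 = 0)
33358 + Q(b(11, -1)) = 33358 + 0 = 33358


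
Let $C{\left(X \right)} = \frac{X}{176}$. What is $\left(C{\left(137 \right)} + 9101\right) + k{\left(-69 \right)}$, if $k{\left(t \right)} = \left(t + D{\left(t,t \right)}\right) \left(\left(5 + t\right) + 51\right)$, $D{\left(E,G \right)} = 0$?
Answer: $\frac{1759785}{176} \approx 9998.8$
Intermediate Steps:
$C{\left(X \right)} = \frac{X}{176}$ ($C{\left(X \right)} = X \frac{1}{176} = \frac{X}{176}$)
$k{\left(t \right)} = t \left(56 + t\right)$ ($k{\left(t \right)} = \left(t + 0\right) \left(\left(5 + t\right) + 51\right) = t \left(56 + t\right)$)
$\left(C{\left(137 \right)} + 9101\right) + k{\left(-69 \right)} = \left(\frac{1}{176} \cdot 137 + 9101\right) - 69 \left(56 - 69\right) = \left(\frac{137}{176} + 9101\right) - -897 = \frac{1601913}{176} + 897 = \frac{1759785}{176}$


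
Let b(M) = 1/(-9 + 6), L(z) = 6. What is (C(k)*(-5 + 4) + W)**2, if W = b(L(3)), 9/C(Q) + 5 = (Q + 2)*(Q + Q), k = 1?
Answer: 784/9 ≈ 87.111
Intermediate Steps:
C(Q) = 9/(-5 + 2*Q*(2 + Q)) (C(Q) = 9/(-5 + (Q + 2)*(Q + Q)) = 9/(-5 + (2 + Q)*(2*Q)) = 9/(-5 + 2*Q*(2 + Q)))
b(M) = -1/3 (b(M) = 1/(-3) = -1/3)
W = -1/3 ≈ -0.33333
(C(k)*(-5 + 4) + W)**2 = ((9/(-5 + 2*1**2 + 4*1))*(-5 + 4) - 1/3)**2 = ((9/(-5 + 2*1 + 4))*(-1) - 1/3)**2 = ((9/(-5 + 2 + 4))*(-1) - 1/3)**2 = ((9/1)*(-1) - 1/3)**2 = ((9*1)*(-1) - 1/3)**2 = (9*(-1) - 1/3)**2 = (-9 - 1/3)**2 = (-28/3)**2 = 784/9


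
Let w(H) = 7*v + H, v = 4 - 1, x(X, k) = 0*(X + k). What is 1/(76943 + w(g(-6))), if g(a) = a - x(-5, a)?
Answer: 1/76958 ≈ 1.2994e-5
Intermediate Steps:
x(X, k) = 0
g(a) = a (g(a) = a - 1*0 = a + 0 = a)
v = 3
w(H) = 21 + H (w(H) = 7*3 + H = 21 + H)
1/(76943 + w(g(-6))) = 1/(76943 + (21 - 6)) = 1/(76943 + 15) = 1/76958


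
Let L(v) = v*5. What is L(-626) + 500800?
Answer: 497670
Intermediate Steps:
L(v) = 5*v
L(-626) + 500800 = 5*(-626) + 500800 = -3130 + 500800 = 497670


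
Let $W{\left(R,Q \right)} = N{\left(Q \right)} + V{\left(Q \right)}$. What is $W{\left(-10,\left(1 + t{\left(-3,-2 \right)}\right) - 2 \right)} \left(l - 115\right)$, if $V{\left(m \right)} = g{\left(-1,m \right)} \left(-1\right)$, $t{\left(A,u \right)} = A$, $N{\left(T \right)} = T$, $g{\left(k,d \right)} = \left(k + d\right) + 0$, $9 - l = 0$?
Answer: $-106$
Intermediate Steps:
$l = 9$ ($l = 9 - 0 = 9 + 0 = 9$)
$g{\left(k,d \right)} = d + k$ ($g{\left(k,d \right)} = \left(d + k\right) + 0 = d + k$)
$V{\left(m \right)} = 1 - m$ ($V{\left(m \right)} = \left(m - 1\right) \left(-1\right) = \left(-1 + m\right) \left(-1\right) = 1 - m$)
$W{\left(R,Q \right)} = 1$ ($W{\left(R,Q \right)} = Q - \left(-1 + Q\right) = 1$)
$W{\left(-10,\left(1 + t{\left(-3,-2 \right)}\right) - 2 \right)} \left(l - 115\right) = 1 \left(9 - 115\right) = 1 \left(-106\right) = -106$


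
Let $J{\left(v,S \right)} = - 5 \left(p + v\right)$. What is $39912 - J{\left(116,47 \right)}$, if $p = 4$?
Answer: $40512$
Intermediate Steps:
$J{\left(v,S \right)} = -20 - 5 v$ ($J{\left(v,S \right)} = - 5 \left(4 + v\right) = -20 - 5 v$)
$39912 - J{\left(116,47 \right)} = 39912 - \left(-20 - 580\right) = 39912 - -600 = 39912 + 600 = 40512$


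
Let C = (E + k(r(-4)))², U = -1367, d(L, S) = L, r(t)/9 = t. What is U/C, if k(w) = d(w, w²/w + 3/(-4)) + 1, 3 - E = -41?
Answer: -1367/81 ≈ -16.877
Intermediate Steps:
r(t) = 9*t
E = 44 (E = 3 - 1*(-41) = 3 + 41 = 44)
k(w) = 1 + w (k(w) = w + 1 = 1 + w)
C = 81 (C = (44 + (1 + 9*(-4)))² = (44 + (1 - 36))² = (44 - 35)² = 9² = 81)
U/C = -1367/81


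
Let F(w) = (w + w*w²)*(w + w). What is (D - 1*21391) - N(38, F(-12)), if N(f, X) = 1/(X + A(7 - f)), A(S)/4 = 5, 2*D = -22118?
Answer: -1355761001/41780 ≈ -32450.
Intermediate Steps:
D = -11059 (D = (½)*(-22118) = -11059)
A(S) = 20 (A(S) = 4*5 = 20)
F(w) = 2*w*(w + w³) (F(w) = (w + w³)*(2*w) = 2*w*(w + w³))
N(f, X) = 1/(20 + X) (N(f, X) = 1/(X + 20) = 1/(20 + X))
(D - 1*21391) - N(38, F(-12)) = (-11059 - 1*21391) - 1/(20 + 2*(-12)²*(1 + (-12)²)) = (-11059 - 21391) - 1/(20 + 2*144*(1 + 144)) = -32450 - 1/(20 + 2*144*145) = -32450 - 1/(20 + 41760) = -32450 - 1/41780 = -1355761001/41780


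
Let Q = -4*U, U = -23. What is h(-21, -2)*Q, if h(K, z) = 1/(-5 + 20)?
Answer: 92/15 ≈ 6.1333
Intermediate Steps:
h(K, z) = 1/15
Q = 92 (Q = -4*(-23) = 92)
h(-21, -2)*Q = (1/15)*92 = 92/15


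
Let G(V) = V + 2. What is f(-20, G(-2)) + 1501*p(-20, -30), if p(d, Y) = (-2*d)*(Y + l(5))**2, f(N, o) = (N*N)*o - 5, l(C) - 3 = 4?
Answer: 31761155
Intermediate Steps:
l(C) = 7 (l(C) = 3 + 4 = 7)
G(V) = 2 + V
f(N, o) = -5 + o*N**2 (f(N, o) = N**2*o - 5 = o*N**2 - 5 = -5 + o*N**2)
p(d, Y) = -2*d*(7 + Y)**2 (p(d, Y) = (-2*d)*(Y + 7)**2 = (-2*d)*(7 + Y)**2 = -2*d*(7 + Y)**2)
f(-20, G(-2)) + 1501*p(-20, -30) = (-5 + (2 - 2)*(-20)**2) + 1501*(-2*(-20)*(7 - 30)**2) = (-5 + 0*400) + 1501*(-2*(-20)*(-23)**2) = (-5 + 0) + 1501*(-2*(-20)*529) = -5 + 1501*21160 = -5 + 31761160 = 31761155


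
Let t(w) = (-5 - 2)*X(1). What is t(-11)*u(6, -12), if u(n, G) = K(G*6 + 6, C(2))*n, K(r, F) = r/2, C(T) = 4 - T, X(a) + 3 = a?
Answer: -2772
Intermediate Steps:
X(a) = -3 + a
t(w) = 14 (t(w) = (-5 - 2)*(-3 + 1) = -7*(-2) = 14)
K(r, F) = r/2 (K(r, F) = r*(1/2) = r/2)
u(n, G) = n*(3 + 3*G) (u(n, G) = ((G*6 + 6)/2)*n = ((6*G + 6)/2)*n = ((6 + 6*G)/2)*n = (3 + 3*G)*n = n*(3 + 3*G))
t(-11)*u(6, -12) = 14*(3*6*(1 - 12)) = 14*(3*6*(-11)) = 14*(-198) = -2772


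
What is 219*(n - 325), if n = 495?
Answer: 37230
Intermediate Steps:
219*(n - 325) = 219*(495 - 325) = 219*170 = 37230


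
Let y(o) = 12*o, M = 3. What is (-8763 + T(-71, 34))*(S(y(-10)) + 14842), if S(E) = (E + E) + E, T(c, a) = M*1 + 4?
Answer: -126804392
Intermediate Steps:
T(c, a) = 7 (T(c, a) = 3*1 + 4 = 3 + 4 = 7)
S(E) = 3*E (S(E) = 2*E + E = 3*E)
(-8763 + T(-71, 34))*(S(y(-10)) + 14842) = (-8763 + 7)*(3*(12*(-10)) + 14842) = -8756*(3*(-120) + 14842) = -8756*(-360 + 14842) = -8756*14482 = -126804392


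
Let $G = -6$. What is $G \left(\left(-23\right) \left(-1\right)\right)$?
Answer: $-138$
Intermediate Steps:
$G \left(\left(-23\right) \left(-1\right)\right) = - 6 \left(\left(-23\right) \left(-1\right)\right) = \left(-6\right) 23 = -138$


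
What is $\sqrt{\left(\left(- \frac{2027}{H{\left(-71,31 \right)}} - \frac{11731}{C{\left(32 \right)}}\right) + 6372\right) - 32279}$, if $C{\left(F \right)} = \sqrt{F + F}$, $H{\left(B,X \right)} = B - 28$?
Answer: $\frac{i \sqrt{476596934}}{132} \approx 165.39 i$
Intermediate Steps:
$H{\left(B,X \right)} = -28 + B$
$C{\left(F \right)} = \sqrt{2} \sqrt{F}$ ($C{\left(F \right)} = \sqrt{2 F} = \sqrt{2} \sqrt{F}$)
$\sqrt{\left(\left(- \frac{2027}{H{\left(-71,31 \right)}} - \frac{11731}{C{\left(32 \right)}}\right) + 6372\right) - 32279} = \sqrt{\left(\left(- \frac{2027}{-28 - 71} - \frac{11731}{\sqrt{2} \sqrt{32}}\right) + 6372\right) - 32279} = \sqrt{\left(\left(- \frac{2027}{-99} - \frac{11731}{\sqrt{2} \cdot 4 \sqrt{2}}\right) + 6372\right) - 32279} = \sqrt{\left(\left(\left(-2027\right) \left(- \frac{1}{99}\right) - \frac{11731}{8}\right) + 6372\right) - 32279} = \sqrt{\left(\left(\frac{2027}{99} - \frac{11731}{8}\right) + 6372\right) - 32279} = \sqrt{\left(- \frac{1145153}{792} + 6372\right) - 32279} = \sqrt{\frac{3901471}{792} - 32279} = \sqrt{- \frac{21663497}{792}} = \frac{i \sqrt{476596934}}{132}$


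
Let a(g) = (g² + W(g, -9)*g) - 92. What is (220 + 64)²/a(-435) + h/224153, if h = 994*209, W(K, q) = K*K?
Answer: 8521399810582/9204141570263 ≈ 0.92582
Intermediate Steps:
W(K, q) = K²
h = 207746
a(g) = -92 + g² + g³ (a(g) = (g² + g²*g) - 92 = (g² + g³) - 92 = -92 + g² + g³)
(220 + 64)²/a(-435) + h/224153 = (220 + 64)²/(-92 + (-435)² + (-435)³) + 207746/224153 = 284²/(-92 + 189225 - 82312875) + 207746*(1/224153) = 80656/(-82123742) + 207746/224153 = 80656*(-1/82123742) + 207746/224153 = -40328/41061871 + 207746/224153 = 8521399810582/9204141570263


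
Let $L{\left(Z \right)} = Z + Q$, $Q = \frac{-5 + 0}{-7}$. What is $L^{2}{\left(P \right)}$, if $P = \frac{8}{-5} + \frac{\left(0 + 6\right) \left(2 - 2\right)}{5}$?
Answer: $\frac{961}{1225} \approx 0.78449$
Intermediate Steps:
$Q = \frac{5}{7}$ ($Q = \left(-5\right) \left(- \frac{1}{7}\right) = \frac{5}{7} \approx 0.71429$)
$P = - \frac{8}{5}$ ($P = 8 \left(- \frac{1}{5}\right) + 6 \cdot 0 \cdot \frac{1}{5} = - \frac{8}{5} + 0 \cdot \frac{1}{5} = - \frac{8}{5} + 0 = - \frac{8}{5} \approx -1.6$)
$L{\left(Z \right)} = \frac{5}{7} + Z$ ($L{\left(Z \right)} = Z + \frac{5}{7} = \frac{5}{7} + Z$)
$L^{2}{\left(P \right)} = \left(\frac{5}{7} - \frac{8}{5}\right)^{2} = \left(- \frac{31}{35}\right)^{2} = \frac{961}{1225}$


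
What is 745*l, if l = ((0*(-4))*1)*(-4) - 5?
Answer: -3725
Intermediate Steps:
l = -5 (l = (0*1)*(-4) - 5 = 0*(-4) - 5 = 0 - 5 = -5)
745*l = 745*(-5) = -3725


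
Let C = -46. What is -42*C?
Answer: 1932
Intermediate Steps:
-42*C = -42*(-46) = 1932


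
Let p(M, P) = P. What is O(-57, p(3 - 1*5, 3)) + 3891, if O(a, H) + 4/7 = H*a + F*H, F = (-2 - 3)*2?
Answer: 25826/7 ≈ 3689.4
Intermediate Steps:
F = -10 (F = -5*2 = -10)
O(a, H) = -4/7 - 10*H + H*a (O(a, H) = -4/7 + (H*a - 10*H) = -4/7 + (-10*H + H*a) = -4/7 - 10*H + H*a)
O(-57, p(3 - 1*5, 3)) + 3891 = (-4/7 - 10*3 + 3*(-57)) + 3891 = (-4/7 - 30 - 171) + 3891 = -1411/7 + 3891 = 25826/7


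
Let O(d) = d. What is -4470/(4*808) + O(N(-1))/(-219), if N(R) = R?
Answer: -487849/353904 ≈ -1.3785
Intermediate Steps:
-4470/(4*808) + O(N(-1))/(-219) = -4470/(4*808) - 1/(-219) = -4470/3232 - 1*(-1/219) = -4470*1/3232 + 1/219 = -2235/1616 + 1/219 = -487849/353904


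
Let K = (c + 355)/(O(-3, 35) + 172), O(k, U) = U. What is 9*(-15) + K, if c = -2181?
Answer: -29771/207 ≈ -143.82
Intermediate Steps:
K = -1826/207 (K = (-2181 + 355)/(35 + 172) = -1826/207 ≈ -8.8213)
9*(-15) + K = 9*(-15) - 1826/207 = -135 - 1826/207 = -29771/207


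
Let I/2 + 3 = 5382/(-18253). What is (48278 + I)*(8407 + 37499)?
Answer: 40447687175112/18253 ≈ 2.2159e+9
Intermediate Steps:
I = -120282/18253 (I = -6 + 2*(5382/(-18253)) = -6 + 2*(5382*(-1/18253)) = -6 + 2*(-5382/18253) = -6 - 10764/18253 = -120282/18253 ≈ -6.5897)
(48278 + I)*(8407 + 37499) = (48278 - 120282/18253)*(8407 + 37499) = (881098052/18253)*45906 = 40447687175112/18253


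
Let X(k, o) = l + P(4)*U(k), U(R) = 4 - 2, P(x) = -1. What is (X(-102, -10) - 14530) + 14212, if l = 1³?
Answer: -319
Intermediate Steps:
U(R) = 2
l = 1
X(k, o) = -1 (X(k, o) = 1 - 1*2 = 1 - 2 = -1)
(X(-102, -10) - 14530) + 14212 = (-1 - 14530) + 14212 = -14531 + 14212 = -319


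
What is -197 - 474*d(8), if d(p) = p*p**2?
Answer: -242885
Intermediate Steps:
d(p) = p**3
-197 - 474*d(8) = -197 - 474*8**3 = -197 - 474*512 = -197 - 242688 = -242885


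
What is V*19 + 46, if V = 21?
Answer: 445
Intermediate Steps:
V*19 + 46 = 21*19 + 46 = 399 + 46 = 445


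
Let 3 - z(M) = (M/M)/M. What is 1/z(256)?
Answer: 256/767 ≈ 0.33377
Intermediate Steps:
z(M) = 3 - 1/M (z(M) = 3 - M/M/M = 3 - 1/M)
1/z(256) = 1/(3 - 1/256) = 1/(767/256) = 256/767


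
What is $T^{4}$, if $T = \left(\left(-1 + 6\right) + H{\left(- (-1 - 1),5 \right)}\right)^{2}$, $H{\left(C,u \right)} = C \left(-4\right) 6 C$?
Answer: $4702525276151521$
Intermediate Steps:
$H{\left(C,u \right)} = - 24 C^{2}$ ($H{\left(C,u \right)} = - 4 C 6 C = - 24 C^{2}$)
$T = 8281$ ($T = \left(\left(-1 + 6\right) - 24 \left(- (-1 - 1)\right)^{2}\right)^{2} = \left(5 - 24 \left(\left(-1\right) \left(-2\right)\right)^{2}\right)^{2} = \left(5 - 24 \cdot 2^{2}\right)^{2} = \left(5 - 96\right)^{2} = \left(-91\right)^{2} = 8281$)
$T^{4} = 8281^{4} = 4702525276151521$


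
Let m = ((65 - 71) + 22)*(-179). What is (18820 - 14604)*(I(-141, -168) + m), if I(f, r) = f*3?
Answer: -13857992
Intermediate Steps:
m = -2864 (m = (-6 + 22)*(-179) = 16*(-179) = -2864)
I(f, r) = 3*f
(18820 - 14604)*(I(-141, -168) + m) = (18820 - 14604)*(3*(-141) - 2864) = 4216*(-423 - 2864) = 4216*(-3287) = -13857992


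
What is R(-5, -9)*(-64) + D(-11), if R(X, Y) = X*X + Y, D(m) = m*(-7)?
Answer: -947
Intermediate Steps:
D(m) = -7*m
R(X, Y) = Y + X² (R(X, Y) = X² + Y = Y + X²)
R(-5, -9)*(-64) + D(-11) = (-9 + (-5)²)*(-64) - 7*(-11) = (-9 + 25)*(-64) + 77 = 16*(-64) + 77 = -1024 + 77 = -947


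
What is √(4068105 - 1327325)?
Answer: 2*√685195 ≈ 1655.5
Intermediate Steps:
√(4068105 - 1327325) = √2740780 = 2*√685195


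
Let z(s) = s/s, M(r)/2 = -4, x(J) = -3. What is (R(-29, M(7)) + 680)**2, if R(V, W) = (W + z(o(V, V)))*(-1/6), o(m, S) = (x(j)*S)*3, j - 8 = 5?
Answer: 16703569/36 ≈ 4.6399e+5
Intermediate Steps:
j = 13 (j = 8 + 5 = 13)
M(r) = -8 (M(r) = 2*(-4) = -8)
o(m, S) = -9*S (o(m, S) = -3*S*3 = -9*S)
z(s) = 1
R(V, W) = -1/6 - W/6 (R(V, W) = (W + 1)*(-1/6) = (1 + W)*(-1*1/6) = (1 + W)*(-1/6) = -1/6 - W/6)
(R(-29, M(7)) + 680)**2 = ((-1/6 - 1/6*(-8)) + 680)**2 = ((-1/6 + 4/3) + 680)**2 = (7/6 + 680)**2 = (4087/6)**2 = 16703569/36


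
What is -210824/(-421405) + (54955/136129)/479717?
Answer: 13767546209728007/27519177377727665 ≈ 0.50029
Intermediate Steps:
-210824/(-421405) + (54955/136129)/479717 = -210824*(-1/421405) + (54955*(1/136129))*(1/479717) = 210824/421405 + (54955/136129)*(1/479717) = 210824/421405 + 54955/65303395493 = 13767546209728007/27519177377727665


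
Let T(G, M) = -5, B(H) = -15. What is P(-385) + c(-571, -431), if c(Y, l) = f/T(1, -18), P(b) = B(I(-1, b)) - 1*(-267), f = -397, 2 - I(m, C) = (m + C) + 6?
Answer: 1657/5 ≈ 331.40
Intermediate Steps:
I(m, C) = -4 - C - m (I(m, C) = 2 - ((m + C) + 6) = 2 - ((C + m) + 6) = 2 - (6 + C + m) = 2 + (-6 - C - m) = -4 - C - m)
P(b) = 252 (P(b) = -15 - 1*(-267) = -15 + 267 = 252)
c(Y, l) = 397/5 (c(Y, l) = -397/(-5) = -397*(-1/5) = 397/5)
P(-385) + c(-571, -431) = 252 + 397/5 = 1657/5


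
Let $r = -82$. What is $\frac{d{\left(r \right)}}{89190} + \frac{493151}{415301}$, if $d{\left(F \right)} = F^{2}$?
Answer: $\frac{23388310807}{18520348095} \approx 1.2628$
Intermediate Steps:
$\frac{d{\left(r \right)}}{89190} + \frac{493151}{415301} = \frac{\left(-82\right)^{2}}{89190} + \frac{493151}{415301} = 6724 \cdot \frac{1}{89190} + 493151 \cdot \frac{1}{415301} = \frac{3362}{44595} + \frac{493151}{415301} = \frac{23388310807}{18520348095}$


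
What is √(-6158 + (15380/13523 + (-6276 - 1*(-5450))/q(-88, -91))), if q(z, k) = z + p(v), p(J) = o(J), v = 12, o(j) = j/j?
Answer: 10*I*√85089083025351/1176501 ≈ 78.405*I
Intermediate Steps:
o(j) = 1
p(J) = 1
q(z, k) = 1 + z (q(z, k) = z + 1 = 1 + z)
√(-6158 + (15380/13523 + (-6276 - 1*(-5450))/q(-88, -91))) = √(-6158 + (15380/13523 + (-6276 - 1*(-5450))/(1 - 88))) = √(-6158 + (15380*(1/13523) + (-6276 + 5450)/(-87))) = √(-6158 + (15380/13523 - 826*(-1/87))) = √(-6158 + (15380/13523 + 826/87)) = √(-6158 + 12508058/1176501) = √(-7232385100/1176501) = 10*I*√85089083025351/1176501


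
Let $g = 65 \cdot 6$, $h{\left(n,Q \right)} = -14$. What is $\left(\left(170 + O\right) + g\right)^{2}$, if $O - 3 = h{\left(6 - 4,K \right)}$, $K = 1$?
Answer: $301401$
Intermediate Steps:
$O = -11$ ($O = 3 - 14 = -11$)
$g = 390$
$\left(\left(170 + O\right) + g\right)^{2} = \left(\left(170 - 11\right) + 390\right)^{2} = \left(159 + 390\right)^{2} = 549^{2} = 301401$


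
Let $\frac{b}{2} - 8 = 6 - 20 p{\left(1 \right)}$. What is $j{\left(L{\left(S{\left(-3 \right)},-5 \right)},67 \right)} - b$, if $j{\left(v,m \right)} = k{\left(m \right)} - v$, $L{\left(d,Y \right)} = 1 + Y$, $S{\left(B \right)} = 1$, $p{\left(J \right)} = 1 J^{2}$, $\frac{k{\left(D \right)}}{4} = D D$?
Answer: $17972$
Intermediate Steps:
$k{\left(D \right)} = 4 D^{2}$ ($k{\left(D \right)} = 4 D D = 4 D^{2}$)
$p{\left(J \right)} = J^{2}$
$j{\left(v,m \right)} = - v + 4 m^{2}$ ($j{\left(v,m \right)} = 4 m^{2} - v = - v + 4 m^{2}$)
$b = -12$ ($b = 16 + 2 \left(6 - 20 \cdot 1^{2}\right) = 16 + 2 \left(6 - 20\right) = 16 + 2 \left(-14\right) = 16 - 28 = -12$)
$j{\left(L{\left(S{\left(-3 \right)},-5 \right)},67 \right)} - b = \left(- (1 - 5) + 4 \cdot 67^{2}\right) - -12 = \left(\left(-1\right) \left(-4\right) + 4 \cdot 4489\right) + 12 = \left(4 + 17956\right) + 12 = 17960 + 12 = 17972$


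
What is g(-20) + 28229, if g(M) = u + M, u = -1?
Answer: 28208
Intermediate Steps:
g(M) = -1 + M
g(-20) + 28229 = (-1 - 20) + 28229 = -21 + 28229 = 28208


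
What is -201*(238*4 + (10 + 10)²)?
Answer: -271752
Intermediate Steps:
-201*(238*4 + (10 + 10)²) = -201*(952 + 20²) = -201*(952 + 400) = -201*1352 = -271752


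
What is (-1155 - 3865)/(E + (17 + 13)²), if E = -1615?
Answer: 1004/143 ≈ 7.0210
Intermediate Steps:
(-1155 - 3865)/(E + (17 + 13)²) = (-1155 - 3865)/(-1615 + (17 + 13)²) = -5020/(-1615 + 30²) = -5020/(-1615 + 900) = -5020/(-715) = -5020*(-1/715) = 1004/143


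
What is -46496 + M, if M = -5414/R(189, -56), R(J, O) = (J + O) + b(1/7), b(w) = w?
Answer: -21686085/466 ≈ -46537.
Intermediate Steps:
R(J, O) = ⅐ + J + O (R(J, O) = (J + O) + 1/7 = (J + O) + ⅐ = ⅐ + J + O)
M = -18949/466 (M = -5414/(⅐ + 189 - 56) = -5414/932/7 = -5414*7/932 = -18949/466 ≈ -40.663)
-46496 + M = -46496 - 18949/466 = -21686085/466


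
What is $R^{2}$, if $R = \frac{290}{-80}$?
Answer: $\frac{841}{64} \approx 13.141$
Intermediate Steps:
$R = - \frac{29}{8}$ ($R = 290 \left(- \frac{1}{80}\right) = - \frac{29}{8} \approx -3.625$)
$R^{2} = \left(- \frac{29}{8}\right)^{2} = \frac{841}{64}$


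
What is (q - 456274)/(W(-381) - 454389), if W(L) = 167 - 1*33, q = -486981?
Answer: 188651/90851 ≈ 2.0765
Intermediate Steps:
W(L) = 134 (W(L) = 167 - 33 = 134)
(q - 456274)/(W(-381) - 454389) = (-486981 - 456274)/(134 - 454389) = -943255/(-454255) = -943255*(-1/454255) = 188651/90851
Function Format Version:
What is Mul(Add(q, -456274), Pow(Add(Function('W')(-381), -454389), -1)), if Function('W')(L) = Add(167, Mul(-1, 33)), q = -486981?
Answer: Rational(188651, 90851) ≈ 2.0765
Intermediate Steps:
Function('W')(L) = 134 (Function('W')(L) = Add(167, -33) = 134)
Mul(Add(q, -456274), Pow(Add(Function('W')(-381), -454389), -1)) = Mul(Add(-486981, -456274), Pow(Add(134, -454389), -1)) = Mul(-943255, Pow(-454255, -1)) = Mul(-943255, Rational(-1, 454255)) = Rational(188651, 90851)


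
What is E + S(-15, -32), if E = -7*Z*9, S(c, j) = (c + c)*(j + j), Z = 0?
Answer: 1920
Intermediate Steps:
S(c, j) = 4*c*j (S(c, j) = (2*c)*(2*j) = 4*c*j)
E = 0 (E = -7*0*9 = 0*9 = 0)
E + S(-15, -32) = 0 + 4*(-15)*(-32) = 0 + 1920 = 1920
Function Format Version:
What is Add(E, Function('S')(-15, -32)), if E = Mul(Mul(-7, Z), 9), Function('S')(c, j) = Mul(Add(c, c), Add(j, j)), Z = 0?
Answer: 1920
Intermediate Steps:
Function('S')(c, j) = Mul(4, c, j) (Function('S')(c, j) = Mul(Mul(2, c), Mul(2, j)) = Mul(4, c, j))
E = 0 (E = Mul(Mul(-7, 0), 9) = Mul(0, 9) = 0)
Add(E, Function('S')(-15, -32)) = Add(0, Mul(4, -15, -32)) = Add(0, 1920) = 1920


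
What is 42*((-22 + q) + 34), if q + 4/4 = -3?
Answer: 336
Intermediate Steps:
q = -4 (q = -1 - 3 = -4)
42*((-22 + q) + 34) = 42*((-22 - 4) + 34) = 42*(-26 + 34) = 42*8 = 336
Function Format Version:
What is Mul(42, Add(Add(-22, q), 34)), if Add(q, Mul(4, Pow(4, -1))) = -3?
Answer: 336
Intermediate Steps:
q = -4 (q = Add(-1, -3) = -4)
Mul(42, Add(Add(-22, q), 34)) = Mul(42, Add(Add(-22, -4), 34)) = Mul(42, Add(-26, 34)) = Mul(42, 8) = 336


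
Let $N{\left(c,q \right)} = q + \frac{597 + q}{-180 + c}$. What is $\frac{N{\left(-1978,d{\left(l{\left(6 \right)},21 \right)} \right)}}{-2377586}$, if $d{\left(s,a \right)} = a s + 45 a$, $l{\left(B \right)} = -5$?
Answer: $- \frac{1811283}{5130830588} \approx -0.00035302$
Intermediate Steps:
$d{\left(s,a \right)} = 45 a + a s$
$N{\left(c,q \right)} = q + \frac{597 + q}{-180 + c}$
$\frac{N{\left(-1978,d{\left(l{\left(6 \right)},21 \right)} \right)}}{-2377586} = \frac{\frac{1}{-180 - 1978} \left(597 - 179 \cdot 21 \left(45 - 5\right) - 1978 \cdot 21 \left(45 - 5\right)\right)}{-2377586} = \frac{597 - 179 \cdot 21 \cdot 40 - 1978 \cdot 21 \cdot 40}{-2158} \left(- \frac{1}{2377586}\right) = - \frac{597 - 150360 - 1661520}{2158} \left(- \frac{1}{2377586}\right) = \left(- \frac{1}{2158}\right) \left(-1811283\right) \left(- \frac{1}{2377586}\right) = \frac{1811283}{2158} \left(- \frac{1}{2377586}\right) = - \frac{1811283}{5130830588}$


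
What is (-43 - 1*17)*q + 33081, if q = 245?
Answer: 18381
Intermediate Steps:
(-43 - 1*17)*q + 33081 = (-43 - 1*17)*245 + 33081 = (-43 - 17)*245 + 33081 = -60*245 + 33081 = -14700 + 33081 = 18381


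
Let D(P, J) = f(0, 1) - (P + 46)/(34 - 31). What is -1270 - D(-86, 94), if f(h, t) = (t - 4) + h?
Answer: -3841/3 ≈ -1280.3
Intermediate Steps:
f(h, t) = -4 + h + t (f(h, t) = (-4 + t) + h = -4 + h + t)
D(P, J) = -55/3 - P/3 (D(P, J) = (-4 + 0 + 1) - (P + 46)/(34 - 31) = -3 - (46 + P)/3 = -3 - (46/3 + P/3) = -3 + (-46/3 - P/3) = -55/3 - P/3)
-1270 - D(-86, 94) = -1270 - (-55/3 - ⅓*(-86)) = -1270 - (-55/3 + 86/3) = -1270 - 1*31/3 = -1270 - 31/3 = -3841/3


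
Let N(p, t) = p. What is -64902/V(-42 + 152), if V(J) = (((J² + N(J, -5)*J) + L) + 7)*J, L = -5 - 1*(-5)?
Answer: -10817/443795 ≈ -0.024374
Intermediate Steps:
L = 0 (L = -5 + 5 = 0)
V(J) = J*(7 + 2*J²) (V(J) = (((J² + J*J) + 0) + 7)*J = (((J² + J²) + 0) + 7)*J = ((2*J² + 0) + 7)*J = (2*J² + 7)*J = (7 + 2*J²)*J = J*(7 + 2*J²))
-64902/V(-42 + 152) = -64902*1/((-42 + 152)*(7 + 2*(-42 + 152)²)) = -64902*1/(110*(7 + 2*110²)) = -64902*1/(110*(7 + 2*12100)) = -64902*1/(110*(7 + 24200)) = -64902/(110*24207) = -64902/2662770 = -64902*1/2662770 = -10817/443795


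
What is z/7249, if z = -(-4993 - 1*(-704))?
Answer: 4289/7249 ≈ 0.59167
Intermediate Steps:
z = 4289 (z = -(-4993 + 704) = -1*(-4289) = 4289)
z/7249 = 4289/7249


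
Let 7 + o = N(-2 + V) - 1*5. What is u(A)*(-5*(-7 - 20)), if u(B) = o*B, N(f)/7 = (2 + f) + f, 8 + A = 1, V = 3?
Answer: -15120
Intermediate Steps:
A = -7 (A = -8 + 1 = -7)
N(f) = 14 + 14*f (N(f) = 7*((2 + f) + f) = 7*(2 + 2*f) = 14 + 14*f)
o = 16 (o = -7 + ((14 + 14*(-2 + 3)) - 1*5) = -7 + ((14 + 14*1) - 5) = -7 + ((14 + 14) - 5) = -7 + (28 - 5) = -7 + 23 = 16)
u(B) = 16*B
u(A)*(-5*(-7 - 20)) = (16*(-7))*(-5*(-7 - 20)) = -(-560)*(-27) = -112*135 = -15120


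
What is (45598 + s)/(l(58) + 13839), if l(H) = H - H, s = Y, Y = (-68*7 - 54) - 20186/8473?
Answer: 127280326/39085949 ≈ 3.2564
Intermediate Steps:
Y = -4510876/8473 (Y = (-476 - 54) - 20186/8473 = -530 - 1*20186/8473 = -530 - 20186/8473 = -4510876/8473 ≈ -532.38)
s = -4510876/8473 ≈ -532.38
l(H) = 0
(45598 + s)/(l(58) + 13839) = (45598 - 4510876/8473)/(0 + 13839) = (381840978/8473)/13839 = (381840978/8473)*(1/13839) = 127280326/39085949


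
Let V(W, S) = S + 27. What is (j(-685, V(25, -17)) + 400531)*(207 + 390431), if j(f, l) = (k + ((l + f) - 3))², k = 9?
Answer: 331296962696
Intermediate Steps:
V(W, S) = 27 + S
j(f, l) = (6 + f + l)² (j(f, l) = (9 + ((l + f) - 3))² = (9 + ((f + l) - 3))² = (9 + (-3 + f + l))² = (6 + f + l)²)
(j(-685, V(25, -17)) + 400531)*(207 + 390431) = ((6 - 685 + (27 - 17))² + 400531)*(207 + 390431) = ((6 - 685 + 10)² + 400531)*390638 = ((-669)² + 400531)*390638 = (447561 + 400531)*390638 = 848092*390638 = 331296962696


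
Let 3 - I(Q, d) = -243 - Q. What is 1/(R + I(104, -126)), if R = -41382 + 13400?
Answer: -1/27632 ≈ -3.6190e-5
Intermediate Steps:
I(Q, d) = 246 + Q (I(Q, d) = 3 - (-243 - Q) = 3 + (243 + Q) = 246 + Q)
R = -27982
1/(R + I(104, -126)) = 1/(-27982 + (246 + 104)) = 1/(-27982 + 350) = 1/(-27632) = -1/27632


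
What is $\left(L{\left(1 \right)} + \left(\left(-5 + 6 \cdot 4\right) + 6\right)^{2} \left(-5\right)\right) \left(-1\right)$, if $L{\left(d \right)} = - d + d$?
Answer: $3125$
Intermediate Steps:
$L{\left(d \right)} = 0$
$\left(L{\left(1 \right)} + \left(\left(-5 + 6 \cdot 4\right) + 6\right)^{2} \left(-5\right)\right) \left(-1\right) = \left(0 + \left(\left(-5 + 6 \cdot 4\right) + 6\right)^{2} \left(-5\right)\right) \left(-1\right) = \left(0 + \left(\left(-5 + 24\right) + 6\right)^{2} \left(-5\right)\right) \left(-1\right) = \left(0 + \left(19 + 6\right)^{2} \left(-5\right)\right) \left(-1\right) = \left(0 + 25^{2} \left(-5\right)\right) \left(-1\right) = \left(0 + 625 \left(-5\right)\right) \left(-1\right) = \left(0 - 3125\right) \left(-1\right) = \left(-3125\right) \left(-1\right) = 3125$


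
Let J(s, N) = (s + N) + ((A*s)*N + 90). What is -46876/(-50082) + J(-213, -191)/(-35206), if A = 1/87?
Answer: 23818030957/25566209934 ≈ 0.93162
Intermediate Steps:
A = 1/87 ≈ 0.011494
J(s, N) = 90 + N + s + N*s/87 (J(s, N) = (s + N) + ((s/87)*N + 90) = (N + s) + (N*s/87 + 90) = (N + s) + (90 + N*s/87) = 90 + N + s + N*s/87)
-46876/(-50082) + J(-213, -191)/(-35206) = -46876/(-50082) + (90 - 191 - 213 + (1/87)*(-191)*(-213))/(-35206) = -46876*(-1/50082) + (90 - 191 - 213 + 13561/29)*(-1/35206) = 23438/25041 + (4455/29)*(-1/35206) = 23438/25041 - 4455/1020974 = 23818030957/25566209934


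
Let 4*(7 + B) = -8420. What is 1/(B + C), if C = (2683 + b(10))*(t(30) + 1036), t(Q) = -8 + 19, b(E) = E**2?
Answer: 1/2911689 ≈ 3.4344e-7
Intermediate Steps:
B = -2112 (B = -7 + (1/4)*(-8420) = -7 - 2105 = -2112)
t(Q) = 11
C = 2913801 (C = (2683 + 10**2)*(11 + 1036) = (2683 + 100)*1047 = 2783*1047 = 2913801)
1/(B + C) = 1/(-2112 + 2913801) = 1/2911689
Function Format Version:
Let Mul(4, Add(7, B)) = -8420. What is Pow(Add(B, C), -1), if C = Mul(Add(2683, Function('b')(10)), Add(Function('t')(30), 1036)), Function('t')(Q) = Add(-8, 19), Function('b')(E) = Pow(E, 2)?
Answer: Rational(1, 2911689) ≈ 3.4344e-7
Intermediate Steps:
B = -2112 (B = Add(-7, Mul(Rational(1, 4), -8420)) = Add(-7, -2105) = -2112)
Function('t')(Q) = 11
C = 2913801 (C = Mul(Add(2683, Pow(10, 2)), Add(11, 1036)) = Mul(Add(2683, 100), 1047) = Mul(2783, 1047) = 2913801)
Pow(Add(B, C), -1) = Pow(Add(-2112, 2913801), -1) = Pow(2911689, -1) = Rational(1, 2911689)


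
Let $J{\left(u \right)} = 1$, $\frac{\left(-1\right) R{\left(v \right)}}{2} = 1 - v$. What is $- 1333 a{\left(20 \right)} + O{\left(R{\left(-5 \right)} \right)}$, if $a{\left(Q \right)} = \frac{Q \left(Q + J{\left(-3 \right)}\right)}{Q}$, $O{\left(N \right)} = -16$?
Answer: $-28009$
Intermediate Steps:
$R{\left(v \right)} = -2 + 2 v$ ($R{\left(v \right)} = - 2 \left(1 - v\right) = -2 + 2 v$)
$a{\left(Q \right)} = 1 + Q$ ($a{\left(Q \right)} = \frac{Q \left(Q + 1\right)}{Q} = \frac{Q \left(1 + Q\right)}{Q} = 1 + Q$)
$- 1333 a{\left(20 \right)} + O{\left(R{\left(-5 \right)} \right)} = - 1333 \left(1 + 20\right) - 16 = \left(-1333\right) 21 - 16 = -27993 - 16 = -28009$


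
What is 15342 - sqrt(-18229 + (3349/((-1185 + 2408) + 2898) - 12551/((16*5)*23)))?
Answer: 15342 - I*sqrt(65527992495722965)/1895660 ≈ 15342.0 - 135.04*I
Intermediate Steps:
15342 - sqrt(-18229 + (3349/((-1185 + 2408) + 2898) - 12551/((16*5)*23))) = 15342 - sqrt(-18229 + (3349/(1223 + 2898) - 12551/(80*23))) = 15342 - sqrt(-18229 + (3349/4121 - 12551/1840)) = 15342 - sqrt(-18229 - 45560511/7582640) = 15342 - sqrt(-138269505071/7582640) = 15342 - I*sqrt(65527992495722965)/1895660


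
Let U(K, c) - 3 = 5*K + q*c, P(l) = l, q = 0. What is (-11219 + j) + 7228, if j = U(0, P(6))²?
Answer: -3982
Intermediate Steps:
U(K, c) = 3 + 5*K (U(K, c) = 3 + (5*K + 0*c) = 3 + (5*K + 0) = 3 + 5*K)
j = 9 (j = (3 + 5*0)² = (3 + 0)² = 3² = 9)
(-11219 + j) + 7228 = (-11219 + 9) + 7228 = -11210 + 7228 = -3982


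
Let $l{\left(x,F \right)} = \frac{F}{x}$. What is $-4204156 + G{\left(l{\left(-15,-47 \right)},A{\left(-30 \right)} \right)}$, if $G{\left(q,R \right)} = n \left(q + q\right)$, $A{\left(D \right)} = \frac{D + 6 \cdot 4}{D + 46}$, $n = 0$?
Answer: $-4204156$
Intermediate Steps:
$A{\left(D \right)} = \frac{24 + D}{46 + D}$ ($A{\left(D \right)} = \frac{D + 24}{46 + D} = \frac{24 + D}{46 + D}$)
$G{\left(q,R \right)} = 0$ ($G{\left(q,R \right)} = 0 \left(q + q\right) = 0 \cdot 2 q = 0$)
$-4204156 + G{\left(l{\left(-15,-47 \right)},A{\left(-30 \right)} \right)} = -4204156 + 0 = -4204156$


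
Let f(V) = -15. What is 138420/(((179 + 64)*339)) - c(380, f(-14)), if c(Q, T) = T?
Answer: 152675/9153 ≈ 16.680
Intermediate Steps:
138420/(((179 + 64)*339)) - c(380, f(-14)) = 138420/(((179 + 64)*339)) - 1*(-15) = 138420/((243*339)) + 15 = 138420/82377 + 15 = 138420*(1/82377) + 15 = 15380/9153 + 15 = 152675/9153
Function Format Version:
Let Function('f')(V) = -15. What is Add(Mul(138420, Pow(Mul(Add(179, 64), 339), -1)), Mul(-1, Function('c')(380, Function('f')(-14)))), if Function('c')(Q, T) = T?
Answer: Rational(152675, 9153) ≈ 16.680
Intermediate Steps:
Add(Mul(138420, Pow(Mul(Add(179, 64), 339), -1)), Mul(-1, Function('c')(380, Function('f')(-14)))) = Add(Mul(138420, Pow(Mul(Add(179, 64), 339), -1)), Mul(-1, -15)) = Add(Mul(138420, Pow(Mul(243, 339), -1)), 15) = Add(Mul(138420, Pow(82377, -1)), 15) = Add(Mul(138420, Rational(1, 82377)), 15) = Add(Rational(15380, 9153), 15) = Rational(152675, 9153)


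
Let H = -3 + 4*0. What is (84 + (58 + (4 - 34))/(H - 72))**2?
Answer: 39337984/5625 ≈ 6993.4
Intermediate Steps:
H = -3 (H = -3 + 0 = -3)
(84 + (58 + (4 - 34))/(H - 72))**2 = (84 + (58 + (4 - 34))/(-3 - 72))**2 = (84 + (58 - 30)/(-75))**2 = (84 + 28*(-1/75))**2 = (84 - 28/75)**2 = (6272/75)**2 = 39337984/5625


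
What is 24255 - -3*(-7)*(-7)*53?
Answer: 32046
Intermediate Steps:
24255 - -3*(-7)*(-7)*53 = 24255 - 21*(-7)*53 = 24255 - (-147)*53 = 24255 - 1*(-7791) = 24255 + 7791 = 32046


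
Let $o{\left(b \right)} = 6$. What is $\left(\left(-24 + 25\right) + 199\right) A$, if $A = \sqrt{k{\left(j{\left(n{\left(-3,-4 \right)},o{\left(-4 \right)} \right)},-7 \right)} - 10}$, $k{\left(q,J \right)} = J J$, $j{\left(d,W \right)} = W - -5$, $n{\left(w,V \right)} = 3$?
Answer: $200 \sqrt{39} \approx 1249.0$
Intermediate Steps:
$j{\left(d,W \right)} = 5 + W$ ($j{\left(d,W \right)} = W + 5 = 5 + W$)
$k{\left(q,J \right)} = J^{2}$
$A = \sqrt{39}$ ($A = \sqrt{\left(-7\right)^{2} - 10} = \sqrt{49 - 10} = \sqrt{39} \approx 6.245$)
$\left(\left(-24 + 25\right) + 199\right) A = \left(\left(-24 + 25\right) + 199\right) \sqrt{39} = \left(1 + 199\right) \sqrt{39} = 200 \sqrt{39}$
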